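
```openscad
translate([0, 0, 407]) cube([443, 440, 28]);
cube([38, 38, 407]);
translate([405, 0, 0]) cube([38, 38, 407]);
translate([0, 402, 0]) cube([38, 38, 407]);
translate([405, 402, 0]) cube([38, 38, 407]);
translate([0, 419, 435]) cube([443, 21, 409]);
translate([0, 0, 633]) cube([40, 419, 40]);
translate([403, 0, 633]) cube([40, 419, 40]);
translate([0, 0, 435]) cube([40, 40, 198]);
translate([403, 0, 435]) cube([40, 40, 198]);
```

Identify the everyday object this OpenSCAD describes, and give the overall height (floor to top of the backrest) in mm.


A chair. The overall height is 844 mm.

A slab on four corner posts with a tall panel at the back — a chair. The seat slab sits at z = 407 with thickness 28, and the 409 mm backrest starts at the seat top, so the overall height is 407 + 28 + 409 = 844 mm.


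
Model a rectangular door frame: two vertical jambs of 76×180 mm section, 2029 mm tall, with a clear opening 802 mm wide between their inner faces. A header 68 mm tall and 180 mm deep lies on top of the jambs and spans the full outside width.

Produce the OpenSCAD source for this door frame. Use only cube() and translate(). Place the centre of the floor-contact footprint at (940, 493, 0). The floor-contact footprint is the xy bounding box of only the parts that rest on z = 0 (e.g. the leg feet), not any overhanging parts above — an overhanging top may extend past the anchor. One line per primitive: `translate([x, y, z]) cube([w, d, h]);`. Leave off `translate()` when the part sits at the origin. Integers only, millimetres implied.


translate([463, 403, 0]) cube([76, 180, 2029]);
translate([1341, 403, 0]) cube([76, 180, 2029]);
translate([463, 403, 2029]) cube([954, 180, 68]);


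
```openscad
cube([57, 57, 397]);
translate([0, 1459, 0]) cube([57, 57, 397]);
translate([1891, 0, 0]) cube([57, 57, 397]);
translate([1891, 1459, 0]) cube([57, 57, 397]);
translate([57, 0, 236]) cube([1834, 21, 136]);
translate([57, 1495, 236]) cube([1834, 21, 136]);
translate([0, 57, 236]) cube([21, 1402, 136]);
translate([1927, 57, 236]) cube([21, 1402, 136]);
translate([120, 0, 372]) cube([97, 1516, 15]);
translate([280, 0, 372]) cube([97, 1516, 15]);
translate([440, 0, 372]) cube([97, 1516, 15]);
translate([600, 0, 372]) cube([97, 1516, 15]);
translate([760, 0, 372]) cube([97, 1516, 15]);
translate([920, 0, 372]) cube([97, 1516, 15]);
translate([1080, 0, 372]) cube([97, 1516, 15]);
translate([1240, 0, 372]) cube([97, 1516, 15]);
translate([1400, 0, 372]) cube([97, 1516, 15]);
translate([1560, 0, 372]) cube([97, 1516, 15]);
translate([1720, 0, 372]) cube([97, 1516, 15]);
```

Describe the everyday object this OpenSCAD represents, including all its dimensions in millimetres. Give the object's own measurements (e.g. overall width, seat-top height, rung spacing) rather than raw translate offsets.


A bed frame 1948 mm long (x) by 1516 mm wide (y). Four 57×57 mm corner posts, 397 mm tall, at the corners of the footprint. Four rails of 21 mm thickness and 136 mm height run between adjacent posts with their undersides at z = 236 mm, their outer faces flush with the outside of the frame (the two x-running rails run between the posts' inner faces; the two y-running rails run between the posts' inner faces). 11 slats, each 97 mm wide (x) and 15 mm thick, lie across the top of the two x-running rails, running the full 1516 mm width of the frame in y; along x they sit between the end posts with a 63 mm gap after the −x posts and between neighbouring slats, leaving 74 mm before the +x posts.


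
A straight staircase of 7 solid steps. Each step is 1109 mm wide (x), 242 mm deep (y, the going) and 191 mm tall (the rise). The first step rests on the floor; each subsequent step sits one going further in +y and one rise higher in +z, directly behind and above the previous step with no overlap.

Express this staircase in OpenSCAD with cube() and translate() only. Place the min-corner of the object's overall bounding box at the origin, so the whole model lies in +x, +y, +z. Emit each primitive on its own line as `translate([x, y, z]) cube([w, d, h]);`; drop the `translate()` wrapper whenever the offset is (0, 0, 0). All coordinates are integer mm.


cube([1109, 242, 191]);
translate([0, 242, 191]) cube([1109, 242, 191]);
translate([0, 484, 382]) cube([1109, 242, 191]);
translate([0, 726, 573]) cube([1109, 242, 191]);
translate([0, 968, 764]) cube([1109, 242, 191]);
translate([0, 1210, 955]) cube([1109, 242, 191]);
translate([0, 1452, 1146]) cube([1109, 242, 191]);


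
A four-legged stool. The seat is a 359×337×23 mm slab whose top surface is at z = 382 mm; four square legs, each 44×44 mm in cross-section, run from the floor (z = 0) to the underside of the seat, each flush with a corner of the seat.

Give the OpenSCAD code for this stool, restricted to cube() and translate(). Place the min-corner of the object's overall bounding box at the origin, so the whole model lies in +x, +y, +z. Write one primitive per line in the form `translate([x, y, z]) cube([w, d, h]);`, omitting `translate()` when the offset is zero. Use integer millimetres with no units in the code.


// leg_h = 382 - 23 = 359
translate([0, 0, 359]) cube([359, 337, 23]);
cube([44, 44, 359]);
translate([315, 0, 0]) cube([44, 44, 359]);
translate([0, 293, 0]) cube([44, 44, 359]);
translate([315, 293, 0]) cube([44, 44, 359]);


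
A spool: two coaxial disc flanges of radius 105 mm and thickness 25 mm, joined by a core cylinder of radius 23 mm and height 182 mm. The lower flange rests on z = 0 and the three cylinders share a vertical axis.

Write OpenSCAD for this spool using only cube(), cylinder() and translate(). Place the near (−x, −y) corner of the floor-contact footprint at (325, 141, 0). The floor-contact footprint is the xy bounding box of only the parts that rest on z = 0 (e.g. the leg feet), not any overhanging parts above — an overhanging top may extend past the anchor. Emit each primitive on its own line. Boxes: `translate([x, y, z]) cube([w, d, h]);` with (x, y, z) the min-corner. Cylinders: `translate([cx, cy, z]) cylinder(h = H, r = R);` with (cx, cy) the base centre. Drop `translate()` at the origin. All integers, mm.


translate([430, 246, 0]) cylinder(h = 25, r = 105);
translate([430, 246, 25]) cylinder(h = 182, r = 23);
translate([430, 246, 207]) cylinder(h = 25, r = 105);


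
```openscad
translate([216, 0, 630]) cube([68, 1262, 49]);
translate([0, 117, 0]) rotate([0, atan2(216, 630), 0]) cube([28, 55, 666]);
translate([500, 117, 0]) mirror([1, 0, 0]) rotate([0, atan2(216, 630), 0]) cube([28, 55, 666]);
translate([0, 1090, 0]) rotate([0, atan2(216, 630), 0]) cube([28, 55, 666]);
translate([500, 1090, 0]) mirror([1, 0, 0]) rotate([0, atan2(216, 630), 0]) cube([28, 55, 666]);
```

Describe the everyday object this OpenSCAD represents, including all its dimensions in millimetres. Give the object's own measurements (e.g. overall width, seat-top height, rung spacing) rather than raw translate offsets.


A sawhorse. A 68×1262×49 mm beam (x, y, z) sits on two A-frame leg pairs. Each pair is two raked legs of 28×55 mm section (55 mm along y) splaying symmetrically in x. Each leg rises 630 mm vertically over 216 mm of horizontal reach and is 666 mm long along its own axis. Every leg's outer bottom edge rests on the floor and its outer top edge meets a bottom edge of the beam — the left legs (tilting toward +x) meet the beam's −x bottom edge, the right legs (their mirror images, tilting toward −x) meet its +x bottom edge — so the leg tops tuck under the beam, the beam's underside is 630 mm above the floor, and the feet are 500 mm apart outside-to-outside with the beam centred between them. The two leg pairs are set in 117 mm from either end of the beam.


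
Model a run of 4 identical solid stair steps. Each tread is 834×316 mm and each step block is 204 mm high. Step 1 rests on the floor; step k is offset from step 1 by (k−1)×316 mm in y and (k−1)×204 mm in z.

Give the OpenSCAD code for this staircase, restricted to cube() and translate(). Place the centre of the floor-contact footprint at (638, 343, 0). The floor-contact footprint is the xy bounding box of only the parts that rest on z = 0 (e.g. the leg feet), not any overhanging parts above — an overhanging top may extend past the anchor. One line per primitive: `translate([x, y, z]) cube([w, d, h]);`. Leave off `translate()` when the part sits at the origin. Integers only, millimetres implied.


translate([221, 185, 0]) cube([834, 316, 204]);
translate([221, 501, 204]) cube([834, 316, 204]);
translate([221, 817, 408]) cube([834, 316, 204]);
translate([221, 1133, 612]) cube([834, 316, 204]);


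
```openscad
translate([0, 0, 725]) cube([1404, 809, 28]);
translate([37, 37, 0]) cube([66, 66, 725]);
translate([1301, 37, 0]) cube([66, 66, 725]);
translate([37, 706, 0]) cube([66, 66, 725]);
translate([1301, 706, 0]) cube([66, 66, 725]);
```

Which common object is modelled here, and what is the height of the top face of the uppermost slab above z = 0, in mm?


A table. The table height is 753 mm.

A 1404×809×28 slab sits at z = 725 on four 66 mm square posts — a table. The top surface is at 725 + 28 = 753 mm.


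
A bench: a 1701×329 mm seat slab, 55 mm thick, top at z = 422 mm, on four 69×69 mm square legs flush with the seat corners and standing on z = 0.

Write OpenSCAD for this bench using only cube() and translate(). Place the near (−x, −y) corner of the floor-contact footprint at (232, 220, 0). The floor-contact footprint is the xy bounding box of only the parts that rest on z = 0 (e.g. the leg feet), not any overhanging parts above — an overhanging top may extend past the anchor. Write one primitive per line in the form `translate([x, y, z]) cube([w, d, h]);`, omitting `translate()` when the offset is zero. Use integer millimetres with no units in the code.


translate([232, 220, 367]) cube([1701, 329, 55]);
translate([232, 220, 0]) cube([69, 69, 367]);
translate([232, 480, 0]) cube([69, 69, 367]);
translate([1864, 220, 0]) cube([69, 69, 367]);
translate([1864, 480, 0]) cube([69, 69, 367]);


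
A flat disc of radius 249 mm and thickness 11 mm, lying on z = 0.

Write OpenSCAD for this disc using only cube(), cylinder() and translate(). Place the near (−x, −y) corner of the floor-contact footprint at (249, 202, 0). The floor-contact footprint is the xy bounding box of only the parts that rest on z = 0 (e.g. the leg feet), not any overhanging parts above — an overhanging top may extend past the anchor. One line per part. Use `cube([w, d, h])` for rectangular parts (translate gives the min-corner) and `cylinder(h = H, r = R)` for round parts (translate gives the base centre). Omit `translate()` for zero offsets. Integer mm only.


translate([498, 451, 0]) cylinder(h = 11, r = 249);


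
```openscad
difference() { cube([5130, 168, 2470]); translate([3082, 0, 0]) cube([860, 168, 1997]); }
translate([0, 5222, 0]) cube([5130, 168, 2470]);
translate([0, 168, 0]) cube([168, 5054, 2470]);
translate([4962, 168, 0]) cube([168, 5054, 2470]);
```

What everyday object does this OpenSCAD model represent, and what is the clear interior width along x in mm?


A single room. The interior width is 4794 mm.

Four walls enclosing a rectangle with a door in the front wall — a room. Outside width 5130 minus two 168 mm walls gives 4794 mm.


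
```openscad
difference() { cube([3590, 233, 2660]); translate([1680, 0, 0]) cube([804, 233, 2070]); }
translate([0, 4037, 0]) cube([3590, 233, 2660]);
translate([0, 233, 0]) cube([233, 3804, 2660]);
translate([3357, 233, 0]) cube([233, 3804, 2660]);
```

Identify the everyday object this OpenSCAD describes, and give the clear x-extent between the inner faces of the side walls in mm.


A single room. The interior width is 3124 mm.

Four walls enclosing a rectangle with a door in the front wall — a room. Outside width 3590 minus two 233 mm walls gives 3124 mm.


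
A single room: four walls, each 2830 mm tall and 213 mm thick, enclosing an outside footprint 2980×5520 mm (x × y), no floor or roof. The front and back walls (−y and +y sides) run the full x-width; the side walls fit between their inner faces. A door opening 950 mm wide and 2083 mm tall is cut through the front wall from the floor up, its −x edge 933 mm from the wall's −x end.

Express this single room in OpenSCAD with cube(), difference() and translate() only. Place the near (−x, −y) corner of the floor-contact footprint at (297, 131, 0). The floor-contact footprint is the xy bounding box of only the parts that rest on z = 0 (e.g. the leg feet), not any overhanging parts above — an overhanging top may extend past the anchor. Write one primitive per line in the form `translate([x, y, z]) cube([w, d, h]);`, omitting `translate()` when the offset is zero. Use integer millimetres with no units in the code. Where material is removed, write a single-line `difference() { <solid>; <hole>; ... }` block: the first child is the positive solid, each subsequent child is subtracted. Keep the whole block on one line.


difference() { translate([297, 131, 0]) cube([2980, 213, 2830]); translate([1230, 131, 0]) cube([950, 213, 2083]); }
translate([297, 5438, 0]) cube([2980, 213, 2830]);
translate([297, 344, 0]) cube([213, 5094, 2830]);
translate([3064, 344, 0]) cube([213, 5094, 2830]);


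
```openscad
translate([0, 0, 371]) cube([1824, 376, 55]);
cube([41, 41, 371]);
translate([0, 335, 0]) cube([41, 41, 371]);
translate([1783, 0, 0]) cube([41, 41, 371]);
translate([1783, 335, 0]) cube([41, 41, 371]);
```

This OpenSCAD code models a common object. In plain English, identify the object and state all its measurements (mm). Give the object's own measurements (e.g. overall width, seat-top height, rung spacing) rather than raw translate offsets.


A bench: a 1824×376 mm seat slab, 55 mm thick, top at z = 426 mm, on four 41×41 mm square legs flush with the seat corners and standing on z = 0.


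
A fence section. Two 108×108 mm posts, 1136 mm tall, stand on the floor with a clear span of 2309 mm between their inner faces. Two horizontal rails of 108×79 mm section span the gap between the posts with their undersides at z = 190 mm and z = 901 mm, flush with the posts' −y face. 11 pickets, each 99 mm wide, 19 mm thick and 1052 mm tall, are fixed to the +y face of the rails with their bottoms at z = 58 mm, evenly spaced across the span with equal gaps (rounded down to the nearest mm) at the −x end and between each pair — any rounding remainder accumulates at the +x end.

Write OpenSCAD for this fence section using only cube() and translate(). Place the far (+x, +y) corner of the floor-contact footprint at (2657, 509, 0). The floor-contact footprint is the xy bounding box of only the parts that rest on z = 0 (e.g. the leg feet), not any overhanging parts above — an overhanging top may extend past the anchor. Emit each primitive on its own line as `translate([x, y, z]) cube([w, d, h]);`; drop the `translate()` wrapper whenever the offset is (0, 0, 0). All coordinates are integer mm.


translate([132, 401, 0]) cube([108, 108, 1136]);
translate([2549, 401, 0]) cube([108, 108, 1136]);
translate([240, 401, 190]) cube([2309, 108, 79]);
translate([240, 401, 901]) cube([2309, 108, 79]);
translate([341, 509, 58]) cube([99, 19, 1052]);
translate([541, 509, 58]) cube([99, 19, 1052]);
translate([741, 509, 58]) cube([99, 19, 1052]);
translate([941, 509, 58]) cube([99, 19, 1052]);
translate([1141, 509, 58]) cube([99, 19, 1052]);
translate([1341, 509, 58]) cube([99, 19, 1052]);
translate([1541, 509, 58]) cube([99, 19, 1052]);
translate([1741, 509, 58]) cube([99, 19, 1052]);
translate([1941, 509, 58]) cube([99, 19, 1052]);
translate([2141, 509, 58]) cube([99, 19, 1052]);
translate([2341, 509, 58]) cube([99, 19, 1052]);


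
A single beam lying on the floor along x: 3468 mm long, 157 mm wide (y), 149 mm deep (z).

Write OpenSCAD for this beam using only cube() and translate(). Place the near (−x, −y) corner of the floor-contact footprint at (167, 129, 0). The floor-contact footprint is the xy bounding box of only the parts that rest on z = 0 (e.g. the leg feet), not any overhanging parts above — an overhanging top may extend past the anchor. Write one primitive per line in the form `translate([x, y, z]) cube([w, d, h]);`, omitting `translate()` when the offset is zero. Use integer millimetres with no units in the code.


translate([167, 129, 0]) cube([3468, 157, 149]);


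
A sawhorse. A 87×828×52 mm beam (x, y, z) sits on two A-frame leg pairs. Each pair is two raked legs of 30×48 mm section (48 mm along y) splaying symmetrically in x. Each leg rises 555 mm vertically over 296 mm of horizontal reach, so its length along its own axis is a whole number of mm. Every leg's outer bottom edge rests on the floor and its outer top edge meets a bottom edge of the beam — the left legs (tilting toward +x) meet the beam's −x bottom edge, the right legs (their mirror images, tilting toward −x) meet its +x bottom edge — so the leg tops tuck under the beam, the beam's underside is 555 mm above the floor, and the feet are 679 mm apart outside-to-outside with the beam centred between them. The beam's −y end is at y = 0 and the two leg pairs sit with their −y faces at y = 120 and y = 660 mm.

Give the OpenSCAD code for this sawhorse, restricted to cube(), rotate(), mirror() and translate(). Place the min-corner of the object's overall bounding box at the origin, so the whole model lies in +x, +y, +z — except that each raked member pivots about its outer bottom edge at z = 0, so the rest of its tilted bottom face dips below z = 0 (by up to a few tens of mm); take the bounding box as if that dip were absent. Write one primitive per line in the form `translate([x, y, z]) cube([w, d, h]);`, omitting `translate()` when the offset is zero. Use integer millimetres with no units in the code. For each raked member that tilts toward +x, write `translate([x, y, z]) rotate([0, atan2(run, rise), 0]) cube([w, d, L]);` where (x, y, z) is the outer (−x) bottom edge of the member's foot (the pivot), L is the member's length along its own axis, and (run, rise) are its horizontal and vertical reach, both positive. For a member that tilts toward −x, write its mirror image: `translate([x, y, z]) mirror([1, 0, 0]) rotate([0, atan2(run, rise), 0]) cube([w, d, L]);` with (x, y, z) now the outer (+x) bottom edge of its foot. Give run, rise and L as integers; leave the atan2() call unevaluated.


translate([296, 0, 555]) cube([87, 828, 52]);
translate([0, 120, 0]) rotate([0, atan2(296, 555), 0]) cube([30, 48, 629]);
translate([679, 120, 0]) mirror([1, 0, 0]) rotate([0, atan2(296, 555), 0]) cube([30, 48, 629]);
translate([0, 660, 0]) rotate([0, atan2(296, 555), 0]) cube([30, 48, 629]);
translate([679, 660, 0]) mirror([1, 0, 0]) rotate([0, atan2(296, 555), 0]) cube([30, 48, 629]);


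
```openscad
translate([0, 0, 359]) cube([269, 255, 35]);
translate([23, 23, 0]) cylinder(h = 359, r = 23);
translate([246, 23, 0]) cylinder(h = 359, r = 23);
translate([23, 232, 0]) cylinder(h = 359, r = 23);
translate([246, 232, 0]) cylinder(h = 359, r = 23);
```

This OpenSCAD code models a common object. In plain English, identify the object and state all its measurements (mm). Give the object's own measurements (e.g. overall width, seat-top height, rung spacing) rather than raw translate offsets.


A four-legged stool. The seat is a 269×255×35 mm slab whose top surface is at z = 394 mm; four round legs, each 46 mm in diameter, run from the floor (z = 0) to the underside of the seat, each leg's axis is inset half a diameter from the nearest pair of seat edges (so the leg's bounding box is flush with the corner).


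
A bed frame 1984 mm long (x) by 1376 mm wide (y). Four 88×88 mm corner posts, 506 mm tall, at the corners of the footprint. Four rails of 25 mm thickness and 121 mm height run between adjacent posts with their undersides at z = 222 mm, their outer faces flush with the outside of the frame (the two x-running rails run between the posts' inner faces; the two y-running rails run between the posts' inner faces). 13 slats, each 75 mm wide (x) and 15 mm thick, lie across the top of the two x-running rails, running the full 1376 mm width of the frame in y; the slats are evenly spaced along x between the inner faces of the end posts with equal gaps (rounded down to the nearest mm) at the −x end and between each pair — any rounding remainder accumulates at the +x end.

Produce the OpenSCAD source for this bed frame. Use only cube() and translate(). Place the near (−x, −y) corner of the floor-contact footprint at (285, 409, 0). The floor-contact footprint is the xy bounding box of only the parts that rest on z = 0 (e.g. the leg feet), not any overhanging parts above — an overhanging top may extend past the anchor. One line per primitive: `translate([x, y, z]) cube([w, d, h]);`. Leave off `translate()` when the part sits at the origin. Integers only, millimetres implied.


translate([285, 409, 0]) cube([88, 88, 506]);
translate([285, 1697, 0]) cube([88, 88, 506]);
translate([2181, 409, 0]) cube([88, 88, 506]);
translate([2181, 1697, 0]) cube([88, 88, 506]);
translate([373, 409, 222]) cube([1808, 25, 121]);
translate([373, 1760, 222]) cube([1808, 25, 121]);
translate([285, 497, 222]) cube([25, 1200, 121]);
translate([2244, 497, 222]) cube([25, 1200, 121]);
translate([432, 409, 343]) cube([75, 1376, 15]);
translate([566, 409, 343]) cube([75, 1376, 15]);
translate([700, 409, 343]) cube([75, 1376, 15]);
translate([834, 409, 343]) cube([75, 1376, 15]);
translate([968, 409, 343]) cube([75, 1376, 15]);
translate([1102, 409, 343]) cube([75, 1376, 15]);
translate([1236, 409, 343]) cube([75, 1376, 15]);
translate([1370, 409, 343]) cube([75, 1376, 15]);
translate([1504, 409, 343]) cube([75, 1376, 15]);
translate([1638, 409, 343]) cube([75, 1376, 15]);
translate([1772, 409, 343]) cube([75, 1376, 15]);
translate([1906, 409, 343]) cube([75, 1376, 15]);
translate([2040, 409, 343]) cube([75, 1376, 15]);


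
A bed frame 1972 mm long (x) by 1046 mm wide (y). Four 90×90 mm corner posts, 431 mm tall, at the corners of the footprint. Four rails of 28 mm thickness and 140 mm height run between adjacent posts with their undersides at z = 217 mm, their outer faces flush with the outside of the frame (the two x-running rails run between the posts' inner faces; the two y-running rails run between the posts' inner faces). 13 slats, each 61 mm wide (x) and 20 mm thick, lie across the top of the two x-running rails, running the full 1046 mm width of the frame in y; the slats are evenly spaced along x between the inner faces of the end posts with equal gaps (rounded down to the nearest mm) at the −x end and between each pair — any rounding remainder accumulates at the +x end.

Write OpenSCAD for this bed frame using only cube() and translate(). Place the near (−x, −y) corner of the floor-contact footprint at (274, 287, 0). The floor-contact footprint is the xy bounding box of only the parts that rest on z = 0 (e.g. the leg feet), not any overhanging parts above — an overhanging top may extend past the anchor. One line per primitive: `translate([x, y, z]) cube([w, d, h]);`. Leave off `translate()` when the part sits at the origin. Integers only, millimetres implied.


// slat z = rail_z + rail_h = 217 + 140 = 357
// slat gap = ⌊(1792 − 13·61) / 14⌋ = 71
translate([274, 287, 0]) cube([90, 90, 431]);
translate([274, 1243, 0]) cube([90, 90, 431]);
translate([2156, 287, 0]) cube([90, 90, 431]);
translate([2156, 1243, 0]) cube([90, 90, 431]);
translate([364, 287, 217]) cube([1792, 28, 140]);
translate([364, 1305, 217]) cube([1792, 28, 140]);
translate([274, 377, 217]) cube([28, 866, 140]);
translate([2218, 377, 217]) cube([28, 866, 140]);
translate([435, 287, 357]) cube([61, 1046, 20]);
translate([567, 287, 357]) cube([61, 1046, 20]);
translate([699, 287, 357]) cube([61, 1046, 20]);
translate([831, 287, 357]) cube([61, 1046, 20]);
translate([963, 287, 357]) cube([61, 1046, 20]);
translate([1095, 287, 357]) cube([61, 1046, 20]);
translate([1227, 287, 357]) cube([61, 1046, 20]);
translate([1359, 287, 357]) cube([61, 1046, 20]);
translate([1491, 287, 357]) cube([61, 1046, 20]);
translate([1623, 287, 357]) cube([61, 1046, 20]);
translate([1755, 287, 357]) cube([61, 1046, 20]);
translate([1887, 287, 357]) cube([61, 1046, 20]);
translate([2019, 287, 357]) cube([61, 1046, 20]);


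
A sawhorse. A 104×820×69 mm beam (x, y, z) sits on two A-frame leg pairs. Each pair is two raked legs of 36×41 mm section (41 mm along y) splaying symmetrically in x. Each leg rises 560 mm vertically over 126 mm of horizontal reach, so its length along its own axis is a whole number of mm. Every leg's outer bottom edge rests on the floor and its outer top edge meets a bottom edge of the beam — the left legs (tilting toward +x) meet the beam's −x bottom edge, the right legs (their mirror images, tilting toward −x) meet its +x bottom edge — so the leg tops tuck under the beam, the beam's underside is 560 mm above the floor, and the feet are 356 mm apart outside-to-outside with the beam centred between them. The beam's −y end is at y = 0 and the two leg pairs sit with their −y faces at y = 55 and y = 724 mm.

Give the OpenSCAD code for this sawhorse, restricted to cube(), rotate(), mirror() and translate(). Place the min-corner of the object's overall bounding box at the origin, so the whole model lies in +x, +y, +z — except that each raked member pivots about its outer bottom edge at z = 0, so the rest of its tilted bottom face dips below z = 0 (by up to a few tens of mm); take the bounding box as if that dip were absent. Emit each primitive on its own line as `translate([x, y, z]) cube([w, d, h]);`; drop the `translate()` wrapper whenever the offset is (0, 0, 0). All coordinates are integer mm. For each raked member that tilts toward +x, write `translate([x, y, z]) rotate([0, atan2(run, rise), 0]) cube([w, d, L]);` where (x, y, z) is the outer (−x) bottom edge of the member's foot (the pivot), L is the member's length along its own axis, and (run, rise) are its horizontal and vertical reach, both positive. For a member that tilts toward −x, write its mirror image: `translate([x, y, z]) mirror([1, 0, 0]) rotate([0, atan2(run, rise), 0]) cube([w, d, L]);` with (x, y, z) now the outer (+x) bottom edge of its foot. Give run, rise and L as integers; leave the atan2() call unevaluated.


// leg length = √(126² + 560²) = 574
// right-leg outer foot x = 2·126 + 104 = 356
// beam min-corner = (126, 0, 560)
translate([126, 0, 560]) cube([104, 820, 69]);
translate([0, 55, 0]) rotate([0, atan2(126, 560), 0]) cube([36, 41, 574]);
translate([356, 55, 0]) mirror([1, 0, 0]) rotate([0, atan2(126, 560), 0]) cube([36, 41, 574]);
translate([0, 724, 0]) rotate([0, atan2(126, 560), 0]) cube([36, 41, 574]);
translate([356, 724, 0]) mirror([1, 0, 0]) rotate([0, atan2(126, 560), 0]) cube([36, 41, 574]);


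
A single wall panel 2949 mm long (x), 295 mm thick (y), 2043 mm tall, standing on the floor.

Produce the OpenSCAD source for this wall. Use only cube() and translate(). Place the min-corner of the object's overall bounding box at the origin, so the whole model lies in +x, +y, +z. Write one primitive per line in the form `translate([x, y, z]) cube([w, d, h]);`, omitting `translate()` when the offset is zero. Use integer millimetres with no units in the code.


cube([2949, 295, 2043]);


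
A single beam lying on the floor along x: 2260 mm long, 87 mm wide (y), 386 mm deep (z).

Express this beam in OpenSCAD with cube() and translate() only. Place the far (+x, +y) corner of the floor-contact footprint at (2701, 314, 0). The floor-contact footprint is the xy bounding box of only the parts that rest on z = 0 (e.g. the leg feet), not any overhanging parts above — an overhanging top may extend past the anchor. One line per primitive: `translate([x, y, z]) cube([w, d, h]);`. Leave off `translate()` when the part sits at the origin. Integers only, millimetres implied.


translate([441, 227, 0]) cube([2260, 87, 386]);


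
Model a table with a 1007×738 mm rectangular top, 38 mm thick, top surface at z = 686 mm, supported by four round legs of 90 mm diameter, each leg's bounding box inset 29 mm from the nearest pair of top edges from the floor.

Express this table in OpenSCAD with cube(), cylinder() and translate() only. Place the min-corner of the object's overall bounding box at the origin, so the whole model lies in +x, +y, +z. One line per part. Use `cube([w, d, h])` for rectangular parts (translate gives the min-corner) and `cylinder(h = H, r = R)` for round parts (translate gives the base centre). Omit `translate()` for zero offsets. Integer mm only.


// leg_h = 686 - 38 = 648
translate([0, 0, 648]) cube([1007, 738, 38]);
translate([74, 74, 0]) cylinder(h = 648, r = 45);
translate([933, 74, 0]) cylinder(h = 648, r = 45);
translate([74, 664, 0]) cylinder(h = 648, r = 45);
translate([933, 664, 0]) cylinder(h = 648, r = 45);


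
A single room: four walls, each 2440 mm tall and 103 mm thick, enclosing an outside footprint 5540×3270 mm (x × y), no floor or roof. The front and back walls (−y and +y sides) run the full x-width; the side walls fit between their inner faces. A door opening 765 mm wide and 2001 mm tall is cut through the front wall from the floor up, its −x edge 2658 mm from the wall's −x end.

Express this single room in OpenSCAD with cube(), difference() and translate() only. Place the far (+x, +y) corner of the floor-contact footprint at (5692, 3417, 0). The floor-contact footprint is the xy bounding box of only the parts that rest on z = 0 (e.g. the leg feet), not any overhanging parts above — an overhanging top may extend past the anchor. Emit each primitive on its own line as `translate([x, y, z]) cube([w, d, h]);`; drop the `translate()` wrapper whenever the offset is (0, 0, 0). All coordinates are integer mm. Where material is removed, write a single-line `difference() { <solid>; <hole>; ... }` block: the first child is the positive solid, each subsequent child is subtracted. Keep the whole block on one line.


difference() { translate([152, 147, 0]) cube([5540, 103, 2440]); translate([2810, 147, 0]) cube([765, 103, 2001]); }
translate([152, 3314, 0]) cube([5540, 103, 2440]);
translate([152, 250, 0]) cube([103, 3064, 2440]);
translate([5589, 250, 0]) cube([103, 3064, 2440]);


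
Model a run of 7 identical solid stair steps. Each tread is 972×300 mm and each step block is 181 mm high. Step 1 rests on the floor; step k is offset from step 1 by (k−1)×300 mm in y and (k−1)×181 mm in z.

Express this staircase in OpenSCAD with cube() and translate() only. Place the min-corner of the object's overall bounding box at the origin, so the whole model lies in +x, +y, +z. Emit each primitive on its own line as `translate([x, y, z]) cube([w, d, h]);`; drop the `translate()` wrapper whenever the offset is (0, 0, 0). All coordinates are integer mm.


cube([972, 300, 181]);
translate([0, 300, 181]) cube([972, 300, 181]);
translate([0, 600, 362]) cube([972, 300, 181]);
translate([0, 900, 543]) cube([972, 300, 181]);
translate([0, 1200, 724]) cube([972, 300, 181]);
translate([0, 1500, 905]) cube([972, 300, 181]);
translate([0, 1800, 1086]) cube([972, 300, 181]);


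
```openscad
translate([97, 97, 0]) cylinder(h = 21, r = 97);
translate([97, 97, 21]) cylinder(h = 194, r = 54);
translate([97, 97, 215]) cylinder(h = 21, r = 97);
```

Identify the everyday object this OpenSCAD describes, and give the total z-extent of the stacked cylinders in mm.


A spool. The overall height is 236 mm.

Three coaxial cylinders, large–small–large — a spool. Two 21 mm flanges and a 194 mm core give 21 + 194 + 21 = 236 mm.


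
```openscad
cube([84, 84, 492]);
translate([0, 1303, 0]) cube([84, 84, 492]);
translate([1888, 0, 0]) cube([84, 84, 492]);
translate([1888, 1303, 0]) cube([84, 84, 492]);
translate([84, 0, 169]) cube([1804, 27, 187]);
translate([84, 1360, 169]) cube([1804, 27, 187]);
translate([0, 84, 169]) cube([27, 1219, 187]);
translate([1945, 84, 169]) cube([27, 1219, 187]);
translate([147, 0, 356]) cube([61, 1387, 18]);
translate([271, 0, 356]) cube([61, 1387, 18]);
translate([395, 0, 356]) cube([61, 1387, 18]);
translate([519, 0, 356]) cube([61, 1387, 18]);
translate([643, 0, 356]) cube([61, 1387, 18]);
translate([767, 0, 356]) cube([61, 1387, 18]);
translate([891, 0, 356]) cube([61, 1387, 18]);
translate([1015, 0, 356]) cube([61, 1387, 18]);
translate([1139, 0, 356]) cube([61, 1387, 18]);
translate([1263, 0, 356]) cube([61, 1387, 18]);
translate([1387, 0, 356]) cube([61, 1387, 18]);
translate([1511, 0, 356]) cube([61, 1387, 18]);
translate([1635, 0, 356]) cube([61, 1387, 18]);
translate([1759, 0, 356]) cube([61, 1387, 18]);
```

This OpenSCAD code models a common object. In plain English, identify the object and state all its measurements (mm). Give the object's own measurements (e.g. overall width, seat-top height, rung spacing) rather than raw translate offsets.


A bed frame 1972 mm long (x) by 1387 mm wide (y). Four 84×84 mm corner posts, 492 mm tall, at the corners of the footprint. Four rails of 27 mm thickness and 187 mm height run between adjacent posts with their undersides at z = 169 mm, their outer faces flush with the outside of the frame (the two x-running rails run between the posts' inner faces; the two y-running rails run between the posts' inner faces). 14 slats, each 61 mm wide (x) and 18 mm thick, lie across the top of the two x-running rails, running the full 1387 mm width of the frame in y; along x they sit between the end posts with a 63 mm gap after the −x posts and between neighbouring slats, leaving 68 mm before the +x posts.


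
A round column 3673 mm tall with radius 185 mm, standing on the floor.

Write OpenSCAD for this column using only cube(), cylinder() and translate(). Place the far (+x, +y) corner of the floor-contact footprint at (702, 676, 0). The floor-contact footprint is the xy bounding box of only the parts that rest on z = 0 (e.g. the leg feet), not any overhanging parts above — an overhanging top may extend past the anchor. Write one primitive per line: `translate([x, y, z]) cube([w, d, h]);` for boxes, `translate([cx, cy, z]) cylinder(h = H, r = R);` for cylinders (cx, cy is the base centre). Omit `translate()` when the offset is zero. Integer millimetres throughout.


translate([517, 491, 0]) cylinder(h = 3673, r = 185);


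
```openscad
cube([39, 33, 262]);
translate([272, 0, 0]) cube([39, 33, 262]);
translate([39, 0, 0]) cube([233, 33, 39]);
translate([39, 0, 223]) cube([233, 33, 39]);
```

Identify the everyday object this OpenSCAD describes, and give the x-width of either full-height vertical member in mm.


A picture frame. The border width is 39 mm.

Four thin pieces enclosing a rectangular opening — a picture frame. The two full-height stiles are 262 mm tall; the top rail sits at z = 223 and is 39 mm tall, so the border above the opening is 262 − 223 = 39 mm, matching the stile x-width.


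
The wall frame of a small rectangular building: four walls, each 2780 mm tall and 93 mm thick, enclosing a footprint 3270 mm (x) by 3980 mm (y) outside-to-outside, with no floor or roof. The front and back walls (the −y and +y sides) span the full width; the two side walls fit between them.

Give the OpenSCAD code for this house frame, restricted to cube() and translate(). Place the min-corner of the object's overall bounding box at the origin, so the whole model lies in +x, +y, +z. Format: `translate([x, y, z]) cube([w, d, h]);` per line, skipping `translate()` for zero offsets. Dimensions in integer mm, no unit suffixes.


cube([3270, 93, 2780]);
translate([0, 3887, 0]) cube([3270, 93, 2780]);
translate([0, 93, 0]) cube([93, 3794, 2780]);
translate([3177, 93, 0]) cube([93, 3794, 2780]);


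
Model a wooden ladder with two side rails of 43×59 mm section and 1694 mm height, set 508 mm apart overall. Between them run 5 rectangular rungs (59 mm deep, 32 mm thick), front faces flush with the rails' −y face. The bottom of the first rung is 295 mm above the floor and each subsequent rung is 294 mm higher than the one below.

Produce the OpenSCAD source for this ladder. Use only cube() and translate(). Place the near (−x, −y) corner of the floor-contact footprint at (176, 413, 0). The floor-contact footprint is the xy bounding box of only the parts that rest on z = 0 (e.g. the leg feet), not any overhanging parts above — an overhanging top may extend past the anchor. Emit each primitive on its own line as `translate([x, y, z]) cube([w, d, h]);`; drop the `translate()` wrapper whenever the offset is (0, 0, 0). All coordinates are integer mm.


// rung span = 508 - 2*43 = 422
// rung[k] z = 295 + k*294
translate([176, 413, 0]) cube([43, 59, 1694]);
translate([641, 413, 0]) cube([43, 59, 1694]);
translate([219, 413, 295]) cube([422, 59, 32]);
translate([219, 413, 589]) cube([422, 59, 32]);
translate([219, 413, 883]) cube([422, 59, 32]);
translate([219, 413, 1177]) cube([422, 59, 32]);
translate([219, 413, 1471]) cube([422, 59, 32]);


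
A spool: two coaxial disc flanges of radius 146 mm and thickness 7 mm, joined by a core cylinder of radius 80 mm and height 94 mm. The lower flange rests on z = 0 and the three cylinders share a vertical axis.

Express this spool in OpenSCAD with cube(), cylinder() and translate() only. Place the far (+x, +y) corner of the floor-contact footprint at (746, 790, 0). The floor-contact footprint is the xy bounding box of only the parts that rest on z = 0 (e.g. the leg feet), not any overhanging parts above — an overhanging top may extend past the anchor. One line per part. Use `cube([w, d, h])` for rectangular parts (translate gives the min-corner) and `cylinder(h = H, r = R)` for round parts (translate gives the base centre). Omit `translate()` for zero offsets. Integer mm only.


translate([600, 644, 0]) cylinder(h = 7, r = 146);
translate([600, 644, 7]) cylinder(h = 94, r = 80);
translate([600, 644, 101]) cylinder(h = 7, r = 146);


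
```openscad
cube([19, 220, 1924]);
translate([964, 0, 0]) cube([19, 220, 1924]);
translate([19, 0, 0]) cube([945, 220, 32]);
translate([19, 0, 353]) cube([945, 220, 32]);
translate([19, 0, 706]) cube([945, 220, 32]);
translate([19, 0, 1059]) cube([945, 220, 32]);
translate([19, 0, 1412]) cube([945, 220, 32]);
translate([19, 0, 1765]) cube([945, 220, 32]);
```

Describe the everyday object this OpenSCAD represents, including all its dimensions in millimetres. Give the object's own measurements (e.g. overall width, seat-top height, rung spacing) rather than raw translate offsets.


An open bookshelf. Two side panels, each 19 mm thick, 220 mm deep and 1924 mm tall, stand 983 mm apart (outside-to-outside). Between them sit 6 shelves, each 32 mm thick and 220 mm deep, spanning the full gap between the sides. The bottom shelf rests on the floor (its underside at z = 0) and the clear gap between one shelf's top and the next shelf's underside is 321 mm.


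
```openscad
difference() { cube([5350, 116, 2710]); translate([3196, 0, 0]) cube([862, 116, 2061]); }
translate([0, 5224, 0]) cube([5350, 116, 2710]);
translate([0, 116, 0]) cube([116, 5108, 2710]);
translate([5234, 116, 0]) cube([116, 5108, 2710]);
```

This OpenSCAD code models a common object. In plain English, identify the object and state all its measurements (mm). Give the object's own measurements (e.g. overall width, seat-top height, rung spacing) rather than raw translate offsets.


A single room: four walls, each 2710 mm tall and 116 mm thick, enclosing an outside footprint 5350×5340 mm (x × y), no floor or roof. The front and back walls (−y and +y sides) run the full x-width; the side walls fit between their inner faces. A door opening 862 mm wide and 2061 mm tall is cut through the front wall from the floor up, its −x edge 3196 mm from the wall's −x end.


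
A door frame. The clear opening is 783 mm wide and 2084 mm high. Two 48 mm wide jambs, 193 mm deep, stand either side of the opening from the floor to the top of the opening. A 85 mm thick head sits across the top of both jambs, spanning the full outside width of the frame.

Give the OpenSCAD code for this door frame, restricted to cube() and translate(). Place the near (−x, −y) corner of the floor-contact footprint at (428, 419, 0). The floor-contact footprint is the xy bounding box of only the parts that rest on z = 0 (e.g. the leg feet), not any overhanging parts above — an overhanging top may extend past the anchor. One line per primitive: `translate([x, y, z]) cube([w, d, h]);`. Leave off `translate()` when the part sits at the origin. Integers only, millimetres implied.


translate([428, 419, 0]) cube([48, 193, 2084]);
translate([1259, 419, 0]) cube([48, 193, 2084]);
translate([428, 419, 2084]) cube([879, 193, 85]);
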